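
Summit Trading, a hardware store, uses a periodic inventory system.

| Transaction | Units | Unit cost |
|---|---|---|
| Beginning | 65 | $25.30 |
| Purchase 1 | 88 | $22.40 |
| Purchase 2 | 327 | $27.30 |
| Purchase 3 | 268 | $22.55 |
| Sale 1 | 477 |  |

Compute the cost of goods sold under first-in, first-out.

COGS = $12,460.90

Sale 1 (477) [FIFO — oldest first]: 65 @ $25.30 + 88 @ $22.40 + 324 @ $27.30 = $12,460.90
Ending inventory: 3 @ $27.30 + 268 @ $22.55 = $6,125.30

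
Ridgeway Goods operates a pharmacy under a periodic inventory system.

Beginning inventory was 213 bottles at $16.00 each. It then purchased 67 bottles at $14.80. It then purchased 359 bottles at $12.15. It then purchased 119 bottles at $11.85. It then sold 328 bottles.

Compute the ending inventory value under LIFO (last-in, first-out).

Ending inventory = $6,222.10

Sale 1 (328) [LIFO — newest first]: 119 @ $11.85 + 209 @ $12.15 = $3,949.50
Ending inventory: 213 @ $16.00 + 67 @ $14.80 + 150 @ $12.15 = $6,222.10
Check: goods available $10,171.60 = COGS $3,949.50 + ending $6,222.10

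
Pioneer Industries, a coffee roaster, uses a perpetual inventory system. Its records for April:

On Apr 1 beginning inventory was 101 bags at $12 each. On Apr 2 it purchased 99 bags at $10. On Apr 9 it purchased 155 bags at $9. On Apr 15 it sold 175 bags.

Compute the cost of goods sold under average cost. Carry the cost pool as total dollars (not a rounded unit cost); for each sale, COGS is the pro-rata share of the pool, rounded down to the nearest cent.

COGS = $1,773.16

After Apr 1: 101 on hand, pool $1,212.00 (≈ $12.0000 each)
After Apr 2: 200 on hand, pool $2,202.00 (≈ $11.0100 each)
After Apr 9: 355 on hand, pool $3,597.00 (≈ $10.1324 each)
Apr 15, sell 175: 175/355 × $3,597.00 → $1,773.16
Ending inventory (cost pool remaining) = $1,823.84
Check: goods available $3,597.00 = COGS $1,773.16 + ending $1,823.84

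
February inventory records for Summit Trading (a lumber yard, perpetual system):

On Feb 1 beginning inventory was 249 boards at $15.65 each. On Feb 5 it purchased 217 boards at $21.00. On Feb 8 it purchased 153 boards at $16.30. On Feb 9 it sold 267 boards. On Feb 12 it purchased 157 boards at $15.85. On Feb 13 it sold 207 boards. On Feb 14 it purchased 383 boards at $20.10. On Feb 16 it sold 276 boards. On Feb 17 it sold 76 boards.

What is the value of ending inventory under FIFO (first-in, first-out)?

Feb 9, 267 sold [FIFO — oldest first]: 249 @ $15.65 + 18 @ $21.00 = $4,274.85
Feb 13, 207 sold [FIFO — oldest first]: 199 @ $21.00 + 8 @ $16.30 = $4,309.40
Feb 16, 276 sold [FIFO — oldest first]: 145 @ $16.30 + 131 @ $15.85 = $4,439.85
Feb 17, 76 sold [FIFO — oldest first]: 26 @ $15.85 + 50 @ $20.10 = $1,417.10
Total COGS = $4,274.85 + $4,309.40 + $4,439.85 + $1,417.10 = $14,441.20
Ending inventory: 333 @ $20.10 = $6,693.30

Ending inventory = $6,693.30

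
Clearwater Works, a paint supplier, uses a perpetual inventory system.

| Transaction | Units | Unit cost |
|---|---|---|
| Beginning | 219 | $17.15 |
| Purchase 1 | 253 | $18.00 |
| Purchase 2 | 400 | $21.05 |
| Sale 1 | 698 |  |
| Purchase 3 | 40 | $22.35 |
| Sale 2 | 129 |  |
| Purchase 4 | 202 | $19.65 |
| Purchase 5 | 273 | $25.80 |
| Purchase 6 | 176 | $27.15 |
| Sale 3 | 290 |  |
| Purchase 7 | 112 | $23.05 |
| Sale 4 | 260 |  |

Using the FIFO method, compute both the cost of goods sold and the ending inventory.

Sale 1 (698) [FIFO — oldest first]: 219 @ $17.15 + 253 @ $18.00 + 226 @ $21.05 = $13,067.15
Sale 2 (129) [FIFO — oldest first]: 129 @ $21.05 = $2,715.45
Sale 3 (290) [FIFO — oldest first]: 45 @ $21.05 + 40 @ $22.35 + 202 @ $19.65 + 3 @ $25.80 = $5,887.95
Sale 4 (260) [FIFO — oldest first]: 260 @ $25.80 = $6,708.00
Total COGS = $13,067.15 + $2,715.45 + $5,887.95 + $6,708.00 = $28,378.55
Ending inventory: 10 @ $25.80 + 176 @ $27.15 + 112 @ $23.05 = $7,618.00
Check: goods available $35,996.55 = COGS $28,378.55 + ending $7,618.00

COGS = $28,378.55; ending inventory = $7,618.00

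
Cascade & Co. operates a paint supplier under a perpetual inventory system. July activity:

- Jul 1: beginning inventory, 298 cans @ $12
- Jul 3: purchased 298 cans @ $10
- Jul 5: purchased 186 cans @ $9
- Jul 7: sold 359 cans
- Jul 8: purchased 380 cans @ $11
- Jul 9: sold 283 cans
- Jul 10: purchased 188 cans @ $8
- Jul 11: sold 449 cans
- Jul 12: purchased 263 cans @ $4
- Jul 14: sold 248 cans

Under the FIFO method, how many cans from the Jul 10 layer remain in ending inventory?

11

Jul 7, 359 sold [FIFO — oldest first]: 298 @ $12 + 61 @ $10 = $4,186
Jul 9, 283 sold [FIFO — oldest first]: 237 @ $10 + 46 @ $9 = $2,784
Jul 11, 449 sold [FIFO — oldest first]: 140 @ $9 + 309 @ $11 = $4,659
Jul 14, 248 sold [FIFO — oldest first]: 71 @ $11 + 177 @ $8 = $2,197
Total COGS = $4,186 + $2,784 + $4,659 + $2,197 = $13,826
Ending inventory: 11 @ $8 + 263 @ $4 = $1,140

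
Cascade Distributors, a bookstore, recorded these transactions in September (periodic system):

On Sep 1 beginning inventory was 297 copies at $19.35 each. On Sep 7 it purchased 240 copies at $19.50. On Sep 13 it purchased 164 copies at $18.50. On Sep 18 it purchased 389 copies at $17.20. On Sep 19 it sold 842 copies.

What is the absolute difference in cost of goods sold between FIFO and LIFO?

$533.20

FIFO COGS: 297 @ $19.35 + 240 @ $19.50 + 164 @ $18.50 + 141 @ $17.20 = $15,886.15
LIFO COGS: 389 @ $17.20 + 164 @ $18.50 + 240 @ $19.50 + 49 @ $19.35 = $15,352.95
Difference = |$15,886.15 − $15,352.95| = $533.20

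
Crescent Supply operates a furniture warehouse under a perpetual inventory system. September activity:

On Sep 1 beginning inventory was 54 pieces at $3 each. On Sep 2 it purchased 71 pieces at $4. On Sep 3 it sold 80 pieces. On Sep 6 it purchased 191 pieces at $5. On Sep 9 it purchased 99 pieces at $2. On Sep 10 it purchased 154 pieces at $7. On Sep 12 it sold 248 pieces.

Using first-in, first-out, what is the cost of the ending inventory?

Sep 3, 80 sold [FIFO — oldest first]: 54 @ $3 + 26 @ $4 = $266
Sep 12, 248 sold [FIFO — oldest first]: 45 @ $4 + 191 @ $5 + 12 @ $2 = $1,159
Total COGS = $266 + $1,159 = $1,425
Ending inventory: 87 @ $2 + 154 @ $7 = $1,252
Check: goods available $2,677 = COGS $1,425 + ending $1,252

Ending inventory = $1,252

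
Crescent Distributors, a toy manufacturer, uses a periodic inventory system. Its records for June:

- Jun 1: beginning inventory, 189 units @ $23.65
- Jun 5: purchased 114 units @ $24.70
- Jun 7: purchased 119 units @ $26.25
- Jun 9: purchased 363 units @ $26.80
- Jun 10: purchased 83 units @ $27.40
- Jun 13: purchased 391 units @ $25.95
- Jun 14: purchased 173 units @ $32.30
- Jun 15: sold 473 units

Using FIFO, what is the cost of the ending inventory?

Ending inventory = $26,370.15

Jun 15, 473 sold [FIFO — oldest first]: 189 @ $23.65 + 114 @ $24.70 + 119 @ $26.25 + 51 @ $26.80 = $11,776.20
Ending inventory: 312 @ $26.80 + 83 @ $27.40 + 391 @ $25.95 + 173 @ $32.30 = $26,370.15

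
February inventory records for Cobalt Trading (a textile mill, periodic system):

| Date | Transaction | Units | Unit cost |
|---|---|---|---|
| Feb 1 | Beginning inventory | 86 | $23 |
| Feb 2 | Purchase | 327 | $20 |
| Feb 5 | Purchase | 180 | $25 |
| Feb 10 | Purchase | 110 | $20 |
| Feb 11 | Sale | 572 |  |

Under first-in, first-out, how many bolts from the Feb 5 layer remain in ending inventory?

Feb 11, 572 sold [FIFO — oldest first]: 86 @ $23 + 327 @ $20 + 159 @ $25 = $12,493
Ending inventory: 21 @ $25 + 110 @ $20 = $2,725
Check: goods available $15,218 = COGS $12,493 + ending $2,725

21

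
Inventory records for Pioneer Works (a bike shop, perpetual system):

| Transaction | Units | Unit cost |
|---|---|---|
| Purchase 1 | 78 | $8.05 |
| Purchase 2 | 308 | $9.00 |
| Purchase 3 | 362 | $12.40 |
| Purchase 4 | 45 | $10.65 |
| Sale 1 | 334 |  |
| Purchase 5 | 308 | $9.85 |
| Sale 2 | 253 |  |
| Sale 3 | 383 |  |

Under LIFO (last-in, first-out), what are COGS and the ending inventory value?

COGS = $10,296.85; ending inventory = $1,104.90

Sale 1 (334) [LIFO — newest first]: 45 @ $10.65 + 289 @ $12.40 = $4,062.85
Sale 2 (253) [LIFO — newest first]: 253 @ $9.85 = $2,492.05
Sale 3 (383) [LIFO — newest first]: 55 @ $9.85 + 73 @ $12.40 + 255 @ $9.00 = $3,741.95
Total COGS = $4,062.85 + $2,492.05 + $3,741.95 = $10,296.85
Ending inventory: 78 @ $8.05 + 53 @ $9.00 = $1,104.90
Check: goods available $11,401.75 = COGS $10,296.85 + ending $1,104.90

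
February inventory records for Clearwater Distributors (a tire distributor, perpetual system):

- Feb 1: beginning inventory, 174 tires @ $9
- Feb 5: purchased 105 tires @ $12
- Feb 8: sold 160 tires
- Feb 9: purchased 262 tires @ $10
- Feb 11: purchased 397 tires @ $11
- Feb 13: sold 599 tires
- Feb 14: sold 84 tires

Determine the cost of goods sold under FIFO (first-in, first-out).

COGS = $8,768

Feb 8, 160 sold [FIFO — oldest first]: 160 @ $9 = $1,440
Feb 13, 599 sold [FIFO — oldest first]: 14 @ $9 + 105 @ $12 + 262 @ $10 + 218 @ $11 = $6,404
Feb 14, 84 sold [FIFO — oldest first]: 84 @ $11 = $924
Total COGS = $1,440 + $6,404 + $924 = $8,768
Ending inventory: 95 @ $11 = $1,045
Check: goods available $9,813 = COGS $8,768 + ending $1,045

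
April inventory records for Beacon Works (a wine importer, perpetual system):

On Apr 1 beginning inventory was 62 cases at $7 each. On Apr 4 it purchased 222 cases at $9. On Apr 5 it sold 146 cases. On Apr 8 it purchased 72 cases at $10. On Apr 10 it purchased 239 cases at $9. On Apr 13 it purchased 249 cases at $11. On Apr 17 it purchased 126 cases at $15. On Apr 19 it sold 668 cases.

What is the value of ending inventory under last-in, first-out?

Ending inventory = $1,298

Apr 5, 146 sold [LIFO — newest first]: 146 @ $9 = $1,314
Apr 19, 668 sold [LIFO — newest first]: 126 @ $15 + 249 @ $11 + 239 @ $9 + 54 @ $10 = $7,320
Total COGS = $1,314 + $7,320 = $8,634
Ending inventory: 62 @ $7 + 76 @ $9 + 18 @ $10 = $1,298
Check: goods available $9,932 = COGS $8,634 + ending $1,298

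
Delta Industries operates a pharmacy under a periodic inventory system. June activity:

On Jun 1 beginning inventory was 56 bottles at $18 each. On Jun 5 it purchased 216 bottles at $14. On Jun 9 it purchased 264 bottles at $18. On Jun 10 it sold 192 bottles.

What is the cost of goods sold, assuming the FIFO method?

Jun 10, 192 sold [FIFO — oldest first]: 56 @ $18 + 136 @ $14 = $2,912
Ending inventory: 80 @ $14 + 264 @ $18 = $5,872
Check: goods available $8,784 = COGS $2,912 + ending $5,872

COGS = $2,912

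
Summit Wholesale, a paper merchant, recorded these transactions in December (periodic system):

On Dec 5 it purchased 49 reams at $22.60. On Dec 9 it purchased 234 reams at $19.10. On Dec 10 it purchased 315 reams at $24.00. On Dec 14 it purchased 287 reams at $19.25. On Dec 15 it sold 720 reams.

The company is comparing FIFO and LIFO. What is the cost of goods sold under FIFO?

FIFO COGS: 49 @ $22.60 + 234 @ $19.10 + 315 @ $24.00 + 122 @ $19.25 = $15,485.30
LIFO COGS: 287 @ $19.25 + 315 @ $24.00 + 118 @ $19.10 = $15,338.55

COGS = $15,485.30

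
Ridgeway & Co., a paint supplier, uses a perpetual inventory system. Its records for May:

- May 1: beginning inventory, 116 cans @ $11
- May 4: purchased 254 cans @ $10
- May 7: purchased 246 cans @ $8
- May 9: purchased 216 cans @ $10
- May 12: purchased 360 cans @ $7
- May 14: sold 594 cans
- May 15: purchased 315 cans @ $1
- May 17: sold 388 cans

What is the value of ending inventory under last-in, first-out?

May 14, 594 sold [LIFO — newest first]: 360 @ $7 + 216 @ $10 + 18 @ $8 = $4,824
May 17, 388 sold [LIFO — newest first]: 315 @ $1 + 73 @ $8 = $899
Total COGS = $4,824 + $899 = $5,723
Ending inventory: 116 @ $11 + 254 @ $10 + 155 @ $8 = $5,056

Ending inventory = $5,056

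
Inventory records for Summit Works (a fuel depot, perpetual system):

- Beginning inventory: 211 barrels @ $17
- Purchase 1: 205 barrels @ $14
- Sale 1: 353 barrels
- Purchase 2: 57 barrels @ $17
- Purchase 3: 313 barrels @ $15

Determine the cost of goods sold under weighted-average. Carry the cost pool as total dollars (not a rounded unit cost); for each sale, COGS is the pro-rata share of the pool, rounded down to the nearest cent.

COGS = $5,479.13

After Beginning: 211 on hand, pool $3,587.00 (≈ $17.0000 each)
After Purchase 1: 416 on hand, pool $6,457.00 (≈ $15.5216 each)
Sale 1, sell 353: 353/416 × $6,457.00 → $5,479.13
After Purchase 2: 120 on hand, pool $1,946.87 (≈ $16.2239 each)
After Purchase 3: 433 on hand, pool $6,641.87 (≈ $15.3392 each)
Ending inventory (cost pool remaining) = $6,641.87
Check: goods available $12,121.00 = COGS $5,479.13 + ending $6,641.87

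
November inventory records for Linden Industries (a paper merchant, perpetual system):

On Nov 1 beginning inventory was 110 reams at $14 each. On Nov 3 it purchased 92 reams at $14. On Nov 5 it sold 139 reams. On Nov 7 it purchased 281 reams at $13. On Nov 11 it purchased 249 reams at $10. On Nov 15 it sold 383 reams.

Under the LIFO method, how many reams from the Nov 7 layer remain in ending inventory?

147

Nov 5, 139 sold [LIFO — newest first]: 92 @ $14 + 47 @ $14 = $1,946
Nov 15, 383 sold [LIFO — newest first]: 249 @ $10 + 134 @ $13 = $4,232
Total COGS = $1,946 + $4,232 = $6,178
Ending inventory: 63 @ $14 + 147 @ $13 = $2,793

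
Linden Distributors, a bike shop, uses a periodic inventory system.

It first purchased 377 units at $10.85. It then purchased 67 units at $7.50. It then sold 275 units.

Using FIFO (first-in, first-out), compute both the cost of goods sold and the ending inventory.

Sale 1 (275) [FIFO — oldest first]: 275 @ $10.85 = $2,983.75
Ending inventory: 102 @ $10.85 + 67 @ $7.50 = $1,609.20
Check: goods available $4,592.95 = COGS $2,983.75 + ending $1,609.20

COGS = $2,983.75; ending inventory = $1,609.20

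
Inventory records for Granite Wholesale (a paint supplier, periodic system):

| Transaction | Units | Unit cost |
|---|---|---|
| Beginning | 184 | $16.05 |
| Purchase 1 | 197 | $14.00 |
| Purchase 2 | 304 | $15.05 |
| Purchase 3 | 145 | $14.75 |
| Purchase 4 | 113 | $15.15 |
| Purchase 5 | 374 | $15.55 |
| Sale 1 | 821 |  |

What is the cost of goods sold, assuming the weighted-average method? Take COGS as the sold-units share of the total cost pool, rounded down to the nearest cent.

Sale 1, sell 821: 821/1317 × $19,952.80 → $12,438.30
Ending inventory (cost pool remaining) = $7,514.50
Check: goods available $19,952.80 = COGS $12,438.30 + ending $7,514.50

COGS = $12,438.30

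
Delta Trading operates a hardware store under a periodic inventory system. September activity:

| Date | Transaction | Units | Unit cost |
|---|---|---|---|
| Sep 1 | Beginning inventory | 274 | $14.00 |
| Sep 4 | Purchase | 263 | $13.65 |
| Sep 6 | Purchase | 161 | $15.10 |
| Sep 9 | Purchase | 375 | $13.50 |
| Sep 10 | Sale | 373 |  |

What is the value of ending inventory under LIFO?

Ending inventory = $9,884.05

Sep 10, 373 sold [LIFO — newest first]: 373 @ $13.50 = $5,035.50
Ending inventory: 274 @ $14.00 + 263 @ $13.65 + 161 @ $15.10 + 2 @ $13.50 = $9,884.05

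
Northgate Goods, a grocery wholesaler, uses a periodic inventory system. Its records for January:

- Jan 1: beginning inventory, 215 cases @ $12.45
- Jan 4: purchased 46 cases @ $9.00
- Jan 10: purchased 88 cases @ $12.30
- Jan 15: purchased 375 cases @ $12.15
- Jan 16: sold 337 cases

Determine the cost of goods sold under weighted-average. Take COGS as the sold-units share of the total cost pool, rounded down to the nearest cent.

COGS = $4,063.27

Jan 16, sell 337: 337/724 × $8,729.40 → $4,063.27
Ending inventory (cost pool remaining) = $4,666.13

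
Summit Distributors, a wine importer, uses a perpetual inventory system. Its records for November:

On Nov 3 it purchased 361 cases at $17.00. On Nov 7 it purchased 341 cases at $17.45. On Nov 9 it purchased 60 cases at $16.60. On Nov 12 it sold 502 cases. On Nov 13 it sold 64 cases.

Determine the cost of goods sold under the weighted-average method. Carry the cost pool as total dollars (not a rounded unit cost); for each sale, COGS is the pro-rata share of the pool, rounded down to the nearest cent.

After Nov 3: 361 on hand, pool $6,137.00 (≈ $17.0000 each)
After Nov 7: 702 on hand, pool $12,087.45 (≈ $17.2186 each)
After Nov 9: 762 on hand, pool $13,083.45 (≈ $17.1699 each)
Nov 12, sell 502: 502/762 × $13,083.45 → $8,619.28
Nov 13, sell 64: 64/260 × $4,464.17 → $1,098.87
Total COGS = $8,619.28 + $1,098.87 = $9,718.15
Ending inventory (cost pool remaining) = $3,365.30

COGS = $9,718.15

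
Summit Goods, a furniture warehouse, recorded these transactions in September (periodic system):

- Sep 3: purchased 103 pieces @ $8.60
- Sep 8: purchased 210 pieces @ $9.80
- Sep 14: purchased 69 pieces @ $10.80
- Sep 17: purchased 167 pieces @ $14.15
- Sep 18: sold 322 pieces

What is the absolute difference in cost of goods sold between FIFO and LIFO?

FIFO COGS: 103 @ $8.60 + 210 @ $9.80 + 9 @ $10.80 = $3,041.00
LIFO COGS: 167 @ $14.15 + 69 @ $10.80 + 86 @ $9.80 = $3,951.05
Difference = |$3,041.00 − $3,951.05| = $910.05

$910.05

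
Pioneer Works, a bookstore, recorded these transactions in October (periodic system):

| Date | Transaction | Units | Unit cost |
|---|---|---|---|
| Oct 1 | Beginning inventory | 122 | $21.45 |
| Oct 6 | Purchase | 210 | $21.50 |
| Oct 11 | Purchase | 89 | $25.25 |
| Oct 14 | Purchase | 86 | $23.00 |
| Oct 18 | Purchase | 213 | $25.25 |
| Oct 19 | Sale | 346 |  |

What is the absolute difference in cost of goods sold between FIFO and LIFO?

$1,057.60

FIFO COGS: 122 @ $21.45 + 210 @ $21.50 + 14 @ $25.25 = $7,485.40
LIFO COGS: 213 @ $25.25 + 86 @ $23.00 + 47 @ $25.25 = $8,543.00
Difference = |$7,485.40 − $8,543.00| = $1,057.60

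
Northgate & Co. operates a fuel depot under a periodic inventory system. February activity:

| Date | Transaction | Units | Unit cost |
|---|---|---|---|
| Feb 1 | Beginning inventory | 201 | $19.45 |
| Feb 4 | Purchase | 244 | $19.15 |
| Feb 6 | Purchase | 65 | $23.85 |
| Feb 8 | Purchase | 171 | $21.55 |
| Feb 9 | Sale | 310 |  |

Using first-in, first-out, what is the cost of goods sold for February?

Feb 9, 310 sold [FIFO — oldest first]: 201 @ $19.45 + 109 @ $19.15 = $5,996.80
Ending inventory: 135 @ $19.15 + 65 @ $23.85 + 171 @ $21.55 = $7,820.55
Check: goods available $13,817.35 = COGS $5,996.80 + ending $7,820.55

COGS = $5,996.80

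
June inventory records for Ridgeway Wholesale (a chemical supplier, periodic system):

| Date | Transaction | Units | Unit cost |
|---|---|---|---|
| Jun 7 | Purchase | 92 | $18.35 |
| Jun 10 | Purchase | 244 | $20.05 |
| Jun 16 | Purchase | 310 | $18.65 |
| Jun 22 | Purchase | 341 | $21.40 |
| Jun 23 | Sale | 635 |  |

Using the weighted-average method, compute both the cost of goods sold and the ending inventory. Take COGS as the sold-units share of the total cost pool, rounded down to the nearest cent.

COGS = $12,648.08; ending inventory = $7,011.22

Jun 23, sell 635: 635/987 × $19,659.30 → $12,648.08
Ending inventory (cost pool remaining) = $7,011.22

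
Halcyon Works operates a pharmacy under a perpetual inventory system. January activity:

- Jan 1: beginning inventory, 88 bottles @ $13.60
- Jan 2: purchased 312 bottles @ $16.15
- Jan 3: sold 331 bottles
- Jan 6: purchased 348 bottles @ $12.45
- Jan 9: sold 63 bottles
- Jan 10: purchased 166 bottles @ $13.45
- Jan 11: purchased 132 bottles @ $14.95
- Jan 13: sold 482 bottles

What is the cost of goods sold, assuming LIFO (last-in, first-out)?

COGS = $12,578.45

Jan 3, 331 sold [LIFO — newest first]: 312 @ $16.15 + 19 @ $13.60 = $5,297.20
Jan 9, 63 sold [LIFO — newest first]: 63 @ $12.45 = $784.35
Jan 13, 482 sold [LIFO — newest first]: 132 @ $14.95 + 166 @ $13.45 + 184 @ $12.45 = $6,496.90
Total COGS = $5,297.20 + $784.35 + $6,496.90 = $12,578.45
Ending inventory: 69 @ $13.60 + 101 @ $12.45 = $2,195.85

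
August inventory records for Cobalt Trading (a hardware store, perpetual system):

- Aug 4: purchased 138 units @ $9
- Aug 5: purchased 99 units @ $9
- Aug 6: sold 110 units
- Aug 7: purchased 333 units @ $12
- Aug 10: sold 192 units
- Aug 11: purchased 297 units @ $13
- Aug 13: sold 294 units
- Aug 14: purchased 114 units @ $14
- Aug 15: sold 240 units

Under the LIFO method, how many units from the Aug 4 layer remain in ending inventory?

Aug 6, 110 sold [LIFO — newest first]: 99 @ $9 + 11 @ $9 = $990
Aug 10, 192 sold [LIFO — newest first]: 192 @ $12 = $2,304
Aug 13, 294 sold [LIFO — newest first]: 294 @ $13 = $3,822
Aug 15, 240 sold [LIFO — newest first]: 114 @ $14 + 3 @ $13 + 123 @ $12 = $3,111
Total COGS = $990 + $2,304 + $3,822 + $3,111 = $10,227
Ending inventory: 127 @ $9 + 18 @ $12 = $1,359

127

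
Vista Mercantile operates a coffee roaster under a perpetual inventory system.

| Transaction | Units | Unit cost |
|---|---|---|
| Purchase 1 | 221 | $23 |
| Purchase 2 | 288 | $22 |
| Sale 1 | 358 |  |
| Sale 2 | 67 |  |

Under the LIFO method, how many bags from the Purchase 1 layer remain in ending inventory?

Sale 1 (358) [LIFO — newest first]: 288 @ $22 + 70 @ $23 = $7,946
Sale 2 (67) [LIFO — newest first]: 67 @ $23 = $1,541
Total COGS = $7,946 + $1,541 = $9,487
Ending inventory: 84 @ $23 = $1,932

84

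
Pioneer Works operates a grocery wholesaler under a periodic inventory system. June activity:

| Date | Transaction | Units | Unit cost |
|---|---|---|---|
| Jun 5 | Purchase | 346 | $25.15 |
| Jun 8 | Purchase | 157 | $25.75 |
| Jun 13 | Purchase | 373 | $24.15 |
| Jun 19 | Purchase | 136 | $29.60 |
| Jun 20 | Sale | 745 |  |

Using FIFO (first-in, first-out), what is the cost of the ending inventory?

Jun 20, 745 sold [FIFO — oldest first]: 346 @ $25.15 + 157 @ $25.75 + 242 @ $24.15 = $18,588.95
Ending inventory: 131 @ $24.15 + 136 @ $29.60 = $7,189.25
Check: goods available $25,778.20 = COGS $18,588.95 + ending $7,189.25

Ending inventory = $7,189.25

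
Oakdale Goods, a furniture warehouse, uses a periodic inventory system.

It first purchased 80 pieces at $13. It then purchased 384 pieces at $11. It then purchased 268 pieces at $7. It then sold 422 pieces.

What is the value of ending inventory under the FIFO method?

Ending inventory = $2,338

Sale 1 (422) [FIFO — oldest first]: 80 @ $13 + 342 @ $11 = $4,802
Ending inventory: 42 @ $11 + 268 @ $7 = $2,338
Check: goods available $7,140 = COGS $4,802 + ending $2,338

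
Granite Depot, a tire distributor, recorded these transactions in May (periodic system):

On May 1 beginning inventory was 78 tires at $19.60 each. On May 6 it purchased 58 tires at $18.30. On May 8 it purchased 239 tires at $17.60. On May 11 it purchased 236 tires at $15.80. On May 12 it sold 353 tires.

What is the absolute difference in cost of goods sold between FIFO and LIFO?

FIFO COGS: 78 @ $19.60 + 58 @ $18.30 + 217 @ $17.60 = $6,409.40
LIFO COGS: 236 @ $15.80 + 117 @ $17.60 = $5,788.00
Difference = |$6,409.40 − $5,788.00| = $621.40

$621.40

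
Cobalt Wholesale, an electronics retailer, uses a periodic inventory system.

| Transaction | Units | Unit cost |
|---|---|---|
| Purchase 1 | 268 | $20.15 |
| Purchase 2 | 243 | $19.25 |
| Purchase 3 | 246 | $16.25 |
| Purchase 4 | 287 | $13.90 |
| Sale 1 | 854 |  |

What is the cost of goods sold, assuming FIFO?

Sale 1 (854) [FIFO — oldest first]: 268 @ $20.15 + 243 @ $19.25 + 246 @ $16.25 + 97 @ $13.90 = $15,423.75
Ending inventory: 190 @ $13.90 = $2,641.00
Check: goods available $18,064.75 = COGS $15,423.75 + ending $2,641.00

COGS = $15,423.75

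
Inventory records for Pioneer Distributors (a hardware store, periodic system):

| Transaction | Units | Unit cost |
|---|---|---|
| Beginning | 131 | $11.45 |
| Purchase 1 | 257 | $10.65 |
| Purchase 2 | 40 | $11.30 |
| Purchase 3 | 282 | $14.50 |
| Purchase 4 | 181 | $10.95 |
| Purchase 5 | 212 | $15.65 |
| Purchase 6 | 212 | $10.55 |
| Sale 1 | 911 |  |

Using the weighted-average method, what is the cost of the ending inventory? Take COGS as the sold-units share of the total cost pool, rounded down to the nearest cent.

Sale 1, sell 911: 911/1315 × $16,314.35 → $11,302.18
Ending inventory (cost pool remaining) = $5,012.17

Ending inventory = $5,012.17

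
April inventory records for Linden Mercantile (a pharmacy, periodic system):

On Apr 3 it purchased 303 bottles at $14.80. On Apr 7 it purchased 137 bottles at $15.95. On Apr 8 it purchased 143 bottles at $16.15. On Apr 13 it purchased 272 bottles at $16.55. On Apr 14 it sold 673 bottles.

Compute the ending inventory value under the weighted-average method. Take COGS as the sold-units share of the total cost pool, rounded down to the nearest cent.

Ending inventory = $2,869.56

Apr 14, sell 673: 673/855 × $13,480.60 → $10,611.04
Ending inventory (cost pool remaining) = $2,869.56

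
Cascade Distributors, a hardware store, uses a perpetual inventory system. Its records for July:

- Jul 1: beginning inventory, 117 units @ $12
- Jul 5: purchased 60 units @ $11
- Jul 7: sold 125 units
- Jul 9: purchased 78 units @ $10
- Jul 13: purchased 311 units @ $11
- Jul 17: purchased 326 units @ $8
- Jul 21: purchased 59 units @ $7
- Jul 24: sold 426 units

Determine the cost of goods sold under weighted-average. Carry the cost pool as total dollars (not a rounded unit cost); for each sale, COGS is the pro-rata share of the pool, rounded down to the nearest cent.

COGS = $5,495.01

After Jul 1: 117 on hand, pool $1,404.00 (≈ $12.0000 each)
After Jul 5: 177 on hand, pool $2,064.00 (≈ $11.6610 each)
Jul 7, sell 125: 125/177 × $2,064.00 → $1,457.62
After Jul 9: 130 on hand, pool $1,386.38 (≈ $10.6645 each)
After Jul 13: 441 on hand, pool $4,807.38 (≈ $10.9011 each)
After Jul 17: 767 on hand, pool $7,415.38 (≈ $9.6680 each)
After Jul 21: 826 on hand, pool $7,828.38 (≈ $9.4775 each)
Jul 24, sell 426: 426/826 × $7,828.38 → $4,037.39
Total COGS = $1,457.62 + $4,037.39 = $5,495.01
Ending inventory (cost pool remaining) = $3,790.99
Check: goods available $9,286.00 = COGS $5,495.01 + ending $3,790.99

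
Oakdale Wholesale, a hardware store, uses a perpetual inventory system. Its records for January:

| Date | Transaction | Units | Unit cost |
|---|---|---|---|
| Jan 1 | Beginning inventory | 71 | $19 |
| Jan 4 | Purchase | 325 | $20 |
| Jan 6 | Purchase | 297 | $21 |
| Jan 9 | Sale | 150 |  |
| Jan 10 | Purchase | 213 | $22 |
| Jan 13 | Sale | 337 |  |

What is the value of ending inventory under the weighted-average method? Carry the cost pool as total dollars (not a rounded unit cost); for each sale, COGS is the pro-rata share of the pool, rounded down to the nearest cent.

Ending inventory = $8,714.26

After Jan 1: 71 on hand, pool $1,349.00 (≈ $19.0000 each)
After Jan 4: 396 on hand, pool $7,849.00 (≈ $19.8207 each)
After Jan 6: 693 on hand, pool $14,086.00 (≈ $20.3261 each)
Jan 9, sell 150: 150/693 × $14,086.00 → $3,048.91
After Jan 10: 756 on hand, pool $15,723.09 (≈ $20.7977 each)
Jan 13, sell 337: 337/756 × $15,723.09 → $7,008.83
Total COGS = $3,048.91 + $7,008.83 = $10,057.74
Ending inventory (cost pool remaining) = $8,714.26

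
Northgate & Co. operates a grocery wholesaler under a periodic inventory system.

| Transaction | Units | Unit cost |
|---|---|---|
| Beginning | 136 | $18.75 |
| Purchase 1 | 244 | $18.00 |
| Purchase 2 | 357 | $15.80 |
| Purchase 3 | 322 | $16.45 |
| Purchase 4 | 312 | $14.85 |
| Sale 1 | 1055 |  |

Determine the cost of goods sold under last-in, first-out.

Sale 1 (1055) [LIFO — newest first]: 312 @ $14.85 + 322 @ $16.45 + 357 @ $15.80 + 64 @ $18.00 = $16,722.70
Ending inventory: 136 @ $18.75 + 180 @ $18.00 = $5,790.00

COGS = $16,722.70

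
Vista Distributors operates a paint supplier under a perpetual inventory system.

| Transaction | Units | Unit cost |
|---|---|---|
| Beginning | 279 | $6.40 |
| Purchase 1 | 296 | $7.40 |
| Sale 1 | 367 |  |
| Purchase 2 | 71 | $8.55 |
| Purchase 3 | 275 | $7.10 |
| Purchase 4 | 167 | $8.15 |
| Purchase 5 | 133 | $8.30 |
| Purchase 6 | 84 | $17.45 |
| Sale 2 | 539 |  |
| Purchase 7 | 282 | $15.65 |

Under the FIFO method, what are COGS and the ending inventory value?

Sale 1 (367) [FIFO — oldest first]: 279 @ $6.40 + 88 @ $7.40 = $2,436.80
Sale 2 (539) [FIFO — oldest first]: 208 @ $7.40 + 71 @ $8.55 + 260 @ $7.10 = $3,992.25
Total COGS = $2,436.80 + $3,992.25 = $6,429.05
Ending inventory: 15 @ $7.10 + 167 @ $8.15 + 133 @ $8.30 + 84 @ $17.45 + 282 @ $15.65 = $8,450.55
Check: goods available $14,879.60 = COGS $6,429.05 + ending $8,450.55

COGS = $6,429.05; ending inventory = $8,450.55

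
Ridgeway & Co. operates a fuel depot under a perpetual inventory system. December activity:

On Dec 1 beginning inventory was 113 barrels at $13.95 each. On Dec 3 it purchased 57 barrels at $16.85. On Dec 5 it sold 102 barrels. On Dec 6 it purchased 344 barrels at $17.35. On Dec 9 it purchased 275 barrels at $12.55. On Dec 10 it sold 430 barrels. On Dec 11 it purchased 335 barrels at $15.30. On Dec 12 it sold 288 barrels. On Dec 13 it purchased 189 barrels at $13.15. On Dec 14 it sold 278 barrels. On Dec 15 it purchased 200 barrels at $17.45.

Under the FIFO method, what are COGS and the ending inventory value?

Dec 5, 102 sold [FIFO — oldest first]: 102 @ $13.95 = $1,422.90
Dec 10, 430 sold [FIFO — oldest first]: 11 @ $13.95 + 57 @ $16.85 + 344 @ $17.35 + 18 @ $12.55 = $7,308.20
Dec 12, 288 sold [FIFO — oldest first]: 257 @ $12.55 + 31 @ $15.30 = $3,699.65
Dec 14, 278 sold [FIFO — oldest first]: 278 @ $15.30 = $4,253.40
Total COGS = $1,422.90 + $7,308.20 + $3,699.65 + $4,253.40 = $16,684.15
Ending inventory: 26 @ $15.30 + 189 @ $13.15 + 200 @ $17.45 = $6,373.15
Check: goods available $23,057.30 = COGS $16,684.15 + ending $6,373.15

COGS = $16,684.15; ending inventory = $6,373.15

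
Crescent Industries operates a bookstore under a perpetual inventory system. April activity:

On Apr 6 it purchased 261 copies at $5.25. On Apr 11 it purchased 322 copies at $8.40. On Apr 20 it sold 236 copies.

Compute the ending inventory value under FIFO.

Ending inventory = $2,836.05

Apr 20, 236 sold [FIFO — oldest first]: 236 @ $5.25 = $1,239.00
Ending inventory: 25 @ $5.25 + 322 @ $8.40 = $2,836.05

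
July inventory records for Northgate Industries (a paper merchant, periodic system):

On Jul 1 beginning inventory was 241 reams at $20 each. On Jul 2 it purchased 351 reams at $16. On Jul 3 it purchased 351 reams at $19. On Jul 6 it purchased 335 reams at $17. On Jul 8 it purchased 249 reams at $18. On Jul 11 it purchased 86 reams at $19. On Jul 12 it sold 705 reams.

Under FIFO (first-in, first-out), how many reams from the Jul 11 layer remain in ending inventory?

Jul 12, 705 sold [FIFO — oldest first]: 241 @ $20 + 351 @ $16 + 113 @ $19 = $12,583
Ending inventory: 238 @ $19 + 335 @ $17 + 249 @ $18 + 86 @ $19 = $16,333
Check: goods available $28,916 = COGS $12,583 + ending $16,333

86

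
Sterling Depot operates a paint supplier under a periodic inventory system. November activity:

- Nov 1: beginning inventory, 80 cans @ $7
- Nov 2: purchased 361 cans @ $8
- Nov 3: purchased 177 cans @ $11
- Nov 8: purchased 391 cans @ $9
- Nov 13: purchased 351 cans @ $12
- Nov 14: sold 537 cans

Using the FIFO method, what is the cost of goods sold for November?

Nov 14, 537 sold [FIFO — oldest first]: 80 @ $7 + 361 @ $8 + 96 @ $11 = $4,504
Ending inventory: 81 @ $11 + 391 @ $9 + 351 @ $12 = $8,622

COGS = $4,504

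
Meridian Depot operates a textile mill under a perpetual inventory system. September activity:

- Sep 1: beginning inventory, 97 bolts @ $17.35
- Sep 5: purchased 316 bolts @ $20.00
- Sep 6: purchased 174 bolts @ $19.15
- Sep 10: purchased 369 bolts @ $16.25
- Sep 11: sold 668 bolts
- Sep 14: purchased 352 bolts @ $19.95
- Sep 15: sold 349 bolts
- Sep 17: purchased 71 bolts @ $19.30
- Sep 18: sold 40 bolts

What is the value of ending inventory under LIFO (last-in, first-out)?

Sep 11, 668 sold [LIFO — newest first]: 369 @ $16.25 + 174 @ $19.15 + 125 @ $20.00 = $11,828.35
Sep 15, 349 sold [LIFO — newest first]: 349 @ $19.95 = $6,962.55
Sep 18, 40 sold [LIFO — newest first]: 40 @ $19.30 = $772.00
Total COGS = $11,828.35 + $6,962.55 + $772.00 = $19,562.90
Ending inventory: 97 @ $17.35 + 191 @ $20.00 + 3 @ $19.95 + 31 @ $19.30 = $6,161.10
Check: goods available $25,724.00 = COGS $19,562.90 + ending $6,161.10

Ending inventory = $6,161.10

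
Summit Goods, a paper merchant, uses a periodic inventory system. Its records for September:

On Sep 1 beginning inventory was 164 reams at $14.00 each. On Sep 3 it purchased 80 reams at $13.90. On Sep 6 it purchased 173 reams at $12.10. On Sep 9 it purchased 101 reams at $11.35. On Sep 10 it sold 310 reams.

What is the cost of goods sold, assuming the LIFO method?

Sep 10, 310 sold [LIFO — newest first]: 101 @ $11.35 + 173 @ $12.10 + 36 @ $13.90 = $3,740.05
Ending inventory: 164 @ $14.00 + 44 @ $13.90 = $2,907.60
Check: goods available $6,647.65 = COGS $3,740.05 + ending $2,907.60

COGS = $3,740.05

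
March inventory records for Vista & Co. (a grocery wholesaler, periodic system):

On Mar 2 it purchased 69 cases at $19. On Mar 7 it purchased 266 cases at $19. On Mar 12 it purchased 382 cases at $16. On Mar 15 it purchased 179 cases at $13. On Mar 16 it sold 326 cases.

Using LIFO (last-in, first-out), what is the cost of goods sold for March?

Mar 16, 326 sold [LIFO — newest first]: 179 @ $13 + 147 @ $16 = $4,679
Ending inventory: 69 @ $19 + 266 @ $19 + 235 @ $16 = $10,125
Check: goods available $14,804 = COGS $4,679 + ending $10,125

COGS = $4,679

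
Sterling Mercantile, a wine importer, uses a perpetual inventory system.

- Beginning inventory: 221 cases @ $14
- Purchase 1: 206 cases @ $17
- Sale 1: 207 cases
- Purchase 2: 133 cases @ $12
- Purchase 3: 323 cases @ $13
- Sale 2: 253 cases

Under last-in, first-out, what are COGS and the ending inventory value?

Sale 1 (207) [LIFO — newest first]: 206 @ $17 + 1 @ $14 = $3,516
Sale 2 (253) [LIFO — newest first]: 253 @ $13 = $3,289
Total COGS = $3,516 + $3,289 = $6,805
Ending inventory: 220 @ $14 + 133 @ $12 + 70 @ $13 = $5,586
Check: goods available $12,391 = COGS $6,805 + ending $5,586

COGS = $6,805; ending inventory = $5,586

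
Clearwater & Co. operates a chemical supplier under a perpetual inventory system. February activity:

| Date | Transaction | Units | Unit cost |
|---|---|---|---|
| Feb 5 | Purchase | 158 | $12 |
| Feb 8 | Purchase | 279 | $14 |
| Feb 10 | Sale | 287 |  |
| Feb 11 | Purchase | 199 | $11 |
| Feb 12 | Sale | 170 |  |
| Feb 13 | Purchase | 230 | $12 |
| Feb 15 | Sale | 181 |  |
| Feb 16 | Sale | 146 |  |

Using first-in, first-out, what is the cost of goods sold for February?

Feb 10, 287 sold [FIFO — oldest first]: 158 @ $12 + 129 @ $14 = $3,702
Feb 12, 170 sold [FIFO — oldest first]: 150 @ $14 + 20 @ $11 = $2,320
Feb 15, 181 sold [FIFO — oldest first]: 179 @ $11 + 2 @ $12 = $1,993
Feb 16, 146 sold [FIFO — oldest first]: 146 @ $12 = $1,752
Total COGS = $3,702 + $2,320 + $1,993 + $1,752 = $9,767
Ending inventory: 82 @ $12 = $984

COGS = $9,767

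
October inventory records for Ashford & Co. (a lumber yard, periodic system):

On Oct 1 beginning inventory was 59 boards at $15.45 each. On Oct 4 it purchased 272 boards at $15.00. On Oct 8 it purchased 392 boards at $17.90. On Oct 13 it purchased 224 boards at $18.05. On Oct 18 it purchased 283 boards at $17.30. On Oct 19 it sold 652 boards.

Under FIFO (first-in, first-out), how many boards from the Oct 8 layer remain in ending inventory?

Oct 19, 652 sold [FIFO — oldest first]: 59 @ $15.45 + 272 @ $15.00 + 321 @ $17.90 = $10,737.45
Ending inventory: 71 @ $17.90 + 224 @ $18.05 + 283 @ $17.30 = $10,210.00

71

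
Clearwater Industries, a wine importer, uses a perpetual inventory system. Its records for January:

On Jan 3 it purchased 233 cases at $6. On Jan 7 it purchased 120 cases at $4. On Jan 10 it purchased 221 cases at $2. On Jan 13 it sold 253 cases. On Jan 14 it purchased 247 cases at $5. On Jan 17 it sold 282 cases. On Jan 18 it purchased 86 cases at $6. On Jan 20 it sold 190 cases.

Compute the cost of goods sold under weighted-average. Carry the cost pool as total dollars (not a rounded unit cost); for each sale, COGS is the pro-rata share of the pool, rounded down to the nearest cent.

COGS = $3,194.68

After Jan 3: 233 on hand, pool $1,398.00 (≈ $6.0000 each)
After Jan 7: 353 on hand, pool $1,878.00 (≈ $5.3201 each)
After Jan 10: 574 on hand, pool $2,320.00 (≈ $4.0418 each)
Jan 13, sell 253: 253/574 × $2,320.00 → $1,022.57
After Jan 14: 568 on hand, pool $2,532.43 (≈ $4.4585 each)
Jan 17, sell 282: 282/568 × $2,532.43 → $1,257.29
After Jan 18: 372 on hand, pool $1,791.14 (≈ $4.8149 each)
Jan 20, sell 190: 190/372 × $1,791.14 → $914.82
Total COGS = $1,022.57 + $1,257.29 + $914.82 = $3,194.68
Ending inventory (cost pool remaining) = $876.32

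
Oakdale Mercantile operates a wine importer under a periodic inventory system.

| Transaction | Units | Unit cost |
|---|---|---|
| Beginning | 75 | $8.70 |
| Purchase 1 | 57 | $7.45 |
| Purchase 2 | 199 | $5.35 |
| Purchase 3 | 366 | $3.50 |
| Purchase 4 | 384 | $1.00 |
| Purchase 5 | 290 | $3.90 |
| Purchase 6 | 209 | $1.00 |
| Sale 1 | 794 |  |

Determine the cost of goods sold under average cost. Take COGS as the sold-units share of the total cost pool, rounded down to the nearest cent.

COGS = $2,586.42

Sale 1, sell 794: 794/1580 × $5,146.80 → $2,586.42
Ending inventory (cost pool remaining) = $2,560.38
Check: goods available $5,146.80 = COGS $2,586.42 + ending $2,560.38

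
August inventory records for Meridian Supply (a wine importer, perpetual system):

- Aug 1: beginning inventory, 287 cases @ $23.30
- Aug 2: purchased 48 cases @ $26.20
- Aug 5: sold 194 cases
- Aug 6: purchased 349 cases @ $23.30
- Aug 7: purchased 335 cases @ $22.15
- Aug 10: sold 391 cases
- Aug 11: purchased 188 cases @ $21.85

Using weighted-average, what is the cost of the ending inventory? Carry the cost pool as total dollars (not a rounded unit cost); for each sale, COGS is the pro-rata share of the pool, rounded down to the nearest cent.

Ending inventory = $14,048.16

After Aug 1: 287 on hand, pool $6,687.10 (≈ $23.3000 each)
After Aug 2: 335 on hand, pool $7,944.70 (≈ $23.7155 each)
Aug 5, sell 194: 194/335 × $7,944.70 → $4,600.81
After Aug 6: 490 on hand, pool $11,475.59 (≈ $23.4196 each)
After Aug 7: 825 on hand, pool $18,895.84 (≈ $22.9040 each)
Aug 10, sell 391: 391/825 × $18,895.84 → $8,955.48
After Aug 11: 622 on hand, pool $14,048.16 (≈ $22.5855 each)
Total COGS = $4,600.81 + $8,955.48 = $13,556.29
Ending inventory (cost pool remaining) = $14,048.16
Check: goods available $27,604.45 = COGS $13,556.29 + ending $14,048.16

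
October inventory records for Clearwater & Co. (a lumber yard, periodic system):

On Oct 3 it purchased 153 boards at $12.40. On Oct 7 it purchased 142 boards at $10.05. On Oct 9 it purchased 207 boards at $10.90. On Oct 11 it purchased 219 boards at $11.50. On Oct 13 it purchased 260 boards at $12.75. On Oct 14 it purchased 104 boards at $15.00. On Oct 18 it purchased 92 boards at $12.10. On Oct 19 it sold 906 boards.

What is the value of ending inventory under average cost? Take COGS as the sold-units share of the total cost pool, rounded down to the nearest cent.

Ending inventory = $3,243.55

Oct 19, sell 906: 906/1177 × $14,087.30 → $10,843.75
Ending inventory (cost pool remaining) = $3,243.55
Check: goods available $14,087.30 = COGS $10,843.75 + ending $3,243.55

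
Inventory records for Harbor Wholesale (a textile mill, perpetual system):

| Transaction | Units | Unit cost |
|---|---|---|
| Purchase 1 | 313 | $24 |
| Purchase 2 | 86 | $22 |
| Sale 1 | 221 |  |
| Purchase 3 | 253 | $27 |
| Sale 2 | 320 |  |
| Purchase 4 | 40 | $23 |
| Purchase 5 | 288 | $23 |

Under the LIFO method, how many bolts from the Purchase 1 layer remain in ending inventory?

Sale 1 (221) [LIFO — newest first]: 86 @ $22 + 135 @ $24 = $5,132
Sale 2 (320) [LIFO — newest first]: 253 @ $27 + 67 @ $24 = $8,439
Total COGS = $5,132 + $8,439 = $13,571
Ending inventory: 111 @ $24 + 40 @ $23 + 288 @ $23 = $10,208

111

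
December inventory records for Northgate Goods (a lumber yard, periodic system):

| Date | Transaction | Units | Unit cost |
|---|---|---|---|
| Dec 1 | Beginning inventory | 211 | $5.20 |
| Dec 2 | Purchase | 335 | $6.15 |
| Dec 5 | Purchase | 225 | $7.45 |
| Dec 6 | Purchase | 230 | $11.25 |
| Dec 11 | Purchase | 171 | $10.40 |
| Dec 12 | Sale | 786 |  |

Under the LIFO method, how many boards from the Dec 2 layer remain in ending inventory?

175

Dec 12, 786 sold [LIFO — newest first]: 171 @ $10.40 + 230 @ $11.25 + 225 @ $7.45 + 160 @ $6.15 = $7,026.15
Ending inventory: 211 @ $5.20 + 175 @ $6.15 = $2,173.45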